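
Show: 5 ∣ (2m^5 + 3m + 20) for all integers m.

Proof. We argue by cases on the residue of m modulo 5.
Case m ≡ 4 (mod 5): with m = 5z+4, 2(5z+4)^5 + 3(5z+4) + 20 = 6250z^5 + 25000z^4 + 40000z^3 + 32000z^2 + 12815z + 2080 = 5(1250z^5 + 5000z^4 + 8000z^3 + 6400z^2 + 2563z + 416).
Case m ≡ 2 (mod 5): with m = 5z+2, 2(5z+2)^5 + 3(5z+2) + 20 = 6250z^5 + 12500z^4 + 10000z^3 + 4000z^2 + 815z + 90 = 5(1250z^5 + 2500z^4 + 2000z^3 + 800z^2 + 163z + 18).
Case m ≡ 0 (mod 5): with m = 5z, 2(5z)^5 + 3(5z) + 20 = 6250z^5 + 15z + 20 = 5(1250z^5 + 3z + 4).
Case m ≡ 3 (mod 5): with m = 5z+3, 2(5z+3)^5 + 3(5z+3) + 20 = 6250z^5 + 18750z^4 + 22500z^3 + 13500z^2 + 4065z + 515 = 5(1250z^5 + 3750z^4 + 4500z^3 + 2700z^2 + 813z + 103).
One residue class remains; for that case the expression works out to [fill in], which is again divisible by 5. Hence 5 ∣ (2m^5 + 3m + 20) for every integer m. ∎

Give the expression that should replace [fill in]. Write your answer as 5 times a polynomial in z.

Only m ≡ 1 (mod 5) is unaccounted for. Put m = 5z+1:
2(5z+1)^5 + 3(5z+1) + 20 expands to 6250z^5 + 6250z^4 + 2500z^3 + 500z^2 + 65z + 25,
and factoring out 5 leaves 5(1250z^5 + 1250z^4 + 500z^3 + 100z^2 + 13z + 5).

5(1250z^5 + 1250z^4 + 500z^3 + 100z^2 + 13z + 5)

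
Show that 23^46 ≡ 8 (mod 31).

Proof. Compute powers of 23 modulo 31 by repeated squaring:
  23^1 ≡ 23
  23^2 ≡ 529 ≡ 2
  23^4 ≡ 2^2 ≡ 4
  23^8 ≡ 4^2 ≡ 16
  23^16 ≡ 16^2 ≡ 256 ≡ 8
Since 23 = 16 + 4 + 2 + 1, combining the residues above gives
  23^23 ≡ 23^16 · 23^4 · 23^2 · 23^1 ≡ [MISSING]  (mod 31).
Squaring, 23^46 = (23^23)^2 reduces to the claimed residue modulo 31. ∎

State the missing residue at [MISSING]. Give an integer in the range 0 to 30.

15

23^16 · 23^4 · 23^2 · 23^1 ≡ 8 · 4 · 2 · 23 = 1472.
1472 mod 31 = 15, so 23^23 ≡ 15 (mod 31).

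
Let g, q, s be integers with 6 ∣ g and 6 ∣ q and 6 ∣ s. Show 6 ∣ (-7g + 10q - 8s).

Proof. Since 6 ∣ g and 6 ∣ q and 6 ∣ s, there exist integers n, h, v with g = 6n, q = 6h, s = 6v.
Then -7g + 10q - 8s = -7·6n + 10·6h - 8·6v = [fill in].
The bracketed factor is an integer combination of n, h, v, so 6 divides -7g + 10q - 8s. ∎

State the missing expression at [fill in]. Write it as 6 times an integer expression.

Each term has a factor of 6: -7·6n + 10·6h - 8·6v = 6·(10h - 7n - 8v).
Since 10h - 7n - 8v is an integer, 6 ∣ (-7g + 10q - 8s).

6(10h - 7n - 8v)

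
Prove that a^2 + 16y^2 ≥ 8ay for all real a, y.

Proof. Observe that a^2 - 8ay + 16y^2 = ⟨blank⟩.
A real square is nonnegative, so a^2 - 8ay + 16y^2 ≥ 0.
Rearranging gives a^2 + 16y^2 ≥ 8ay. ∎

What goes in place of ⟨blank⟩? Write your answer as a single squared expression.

a^2 - 8ay + 16y^2 is a perfect-square trinomial: the outer terms are (a)^2 and (4y)^2, and the cross term is -2·a·4y.
So a^2 - 8ay + 16y^2 = (a - 4y)^2 ≥ 0.

(a - 4y)^2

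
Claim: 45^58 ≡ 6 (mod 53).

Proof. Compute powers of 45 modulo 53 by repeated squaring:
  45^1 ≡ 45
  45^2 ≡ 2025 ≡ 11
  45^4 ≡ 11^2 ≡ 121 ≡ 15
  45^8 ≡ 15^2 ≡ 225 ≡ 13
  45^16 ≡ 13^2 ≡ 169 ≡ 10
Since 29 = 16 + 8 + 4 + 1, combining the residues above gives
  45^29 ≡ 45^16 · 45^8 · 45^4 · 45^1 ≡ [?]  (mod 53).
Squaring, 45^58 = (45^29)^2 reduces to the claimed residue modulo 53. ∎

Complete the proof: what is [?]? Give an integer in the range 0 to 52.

Multiply the listed residues: 10 · 13 · 15 · 45 = 130 → 1950 → 87750.
Reducing modulo 53: 87750 = 1655·53 + 35, so 45^29 ≡ 35.

35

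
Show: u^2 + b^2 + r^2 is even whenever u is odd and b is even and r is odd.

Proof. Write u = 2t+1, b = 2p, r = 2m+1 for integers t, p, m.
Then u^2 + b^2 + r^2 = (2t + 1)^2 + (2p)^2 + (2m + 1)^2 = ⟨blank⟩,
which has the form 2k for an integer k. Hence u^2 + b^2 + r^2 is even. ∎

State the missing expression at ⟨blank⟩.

Expanding: (2t + 1)^2 + (2p)^2 + (2m + 1)^2 = 4m^2 + 4m + 4p^2 + 4t^2 + 4t + 2.
Every term is even; pulling out the factor of 2 gives 2(2m^2 + 2m + 2p^2 + 2t^2 + 2t + 1).

2(2m^2 + 2m + 2p^2 + 2t^2 + 2t + 1)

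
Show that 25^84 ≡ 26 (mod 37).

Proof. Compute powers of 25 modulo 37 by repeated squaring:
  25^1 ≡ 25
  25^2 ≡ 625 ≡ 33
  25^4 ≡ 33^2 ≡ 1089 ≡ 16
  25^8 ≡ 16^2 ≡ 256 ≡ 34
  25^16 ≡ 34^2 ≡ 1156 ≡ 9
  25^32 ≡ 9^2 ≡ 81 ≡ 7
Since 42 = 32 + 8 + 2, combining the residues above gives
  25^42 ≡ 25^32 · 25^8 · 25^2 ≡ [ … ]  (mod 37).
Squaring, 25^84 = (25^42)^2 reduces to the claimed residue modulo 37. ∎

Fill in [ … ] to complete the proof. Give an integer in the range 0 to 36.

10

25^32 · 25^8 · 25^2 ≡ 7 · 34 · 33 = 7854.
7854 mod 37 = 10, so 25^42 ≡ 10 (mod 37).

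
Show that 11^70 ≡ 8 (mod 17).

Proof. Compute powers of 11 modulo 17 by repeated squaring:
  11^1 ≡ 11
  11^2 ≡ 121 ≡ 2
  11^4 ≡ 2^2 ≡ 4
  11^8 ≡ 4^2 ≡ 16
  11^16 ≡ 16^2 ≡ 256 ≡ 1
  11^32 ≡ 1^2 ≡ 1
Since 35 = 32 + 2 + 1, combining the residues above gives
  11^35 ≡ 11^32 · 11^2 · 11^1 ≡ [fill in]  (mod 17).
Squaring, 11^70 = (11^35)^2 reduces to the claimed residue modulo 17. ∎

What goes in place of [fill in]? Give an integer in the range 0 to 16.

Multiply the listed residues: 1 · 2 · 11 = 2 → 22.
Reducing modulo 17: 22 = 1·17 + 5, so 11^35 ≡ 5.

5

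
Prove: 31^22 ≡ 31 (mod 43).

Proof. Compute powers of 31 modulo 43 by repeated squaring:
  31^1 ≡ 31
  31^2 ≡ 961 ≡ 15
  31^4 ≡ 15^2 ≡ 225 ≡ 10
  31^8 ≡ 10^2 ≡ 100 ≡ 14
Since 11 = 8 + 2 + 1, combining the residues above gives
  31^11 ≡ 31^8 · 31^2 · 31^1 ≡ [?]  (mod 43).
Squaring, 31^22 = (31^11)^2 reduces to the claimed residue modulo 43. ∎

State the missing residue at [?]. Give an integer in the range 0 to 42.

Multiply the listed residues: 14 · 15 · 31 = 210 → 6510.
Reducing modulo 43: 6510 = 151·43 + 17, so 31^11 ≡ 17.

17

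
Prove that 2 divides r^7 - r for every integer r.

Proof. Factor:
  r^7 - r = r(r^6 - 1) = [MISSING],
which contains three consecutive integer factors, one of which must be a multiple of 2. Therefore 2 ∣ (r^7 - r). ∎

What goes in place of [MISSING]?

r^6 - 1 = (r^2 - 1)(r^4 + r^2 + 1), and r^2 - 1 = (r-1)(r+1).
So r(r^6 - 1) = (r - 1)r(r + 1)(r^4 + r^2 + 1).

(r - 1)r(r + 1)(r^4 + r^2 + 1)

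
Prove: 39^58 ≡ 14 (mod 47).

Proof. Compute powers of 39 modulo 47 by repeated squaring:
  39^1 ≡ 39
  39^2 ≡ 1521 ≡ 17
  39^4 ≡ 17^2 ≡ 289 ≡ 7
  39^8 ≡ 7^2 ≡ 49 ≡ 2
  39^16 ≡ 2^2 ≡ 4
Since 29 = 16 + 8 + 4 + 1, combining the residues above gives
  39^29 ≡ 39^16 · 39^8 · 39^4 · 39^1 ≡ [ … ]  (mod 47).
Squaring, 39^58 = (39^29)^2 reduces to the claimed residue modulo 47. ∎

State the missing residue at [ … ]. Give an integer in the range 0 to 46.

39^16 · 39^8 · 39^4 · 39^1 ≡ 4 · 2 · 7 · 39 = 2184.
2184 mod 47 = 22, so 39^29 ≡ 22 (mod 47).

22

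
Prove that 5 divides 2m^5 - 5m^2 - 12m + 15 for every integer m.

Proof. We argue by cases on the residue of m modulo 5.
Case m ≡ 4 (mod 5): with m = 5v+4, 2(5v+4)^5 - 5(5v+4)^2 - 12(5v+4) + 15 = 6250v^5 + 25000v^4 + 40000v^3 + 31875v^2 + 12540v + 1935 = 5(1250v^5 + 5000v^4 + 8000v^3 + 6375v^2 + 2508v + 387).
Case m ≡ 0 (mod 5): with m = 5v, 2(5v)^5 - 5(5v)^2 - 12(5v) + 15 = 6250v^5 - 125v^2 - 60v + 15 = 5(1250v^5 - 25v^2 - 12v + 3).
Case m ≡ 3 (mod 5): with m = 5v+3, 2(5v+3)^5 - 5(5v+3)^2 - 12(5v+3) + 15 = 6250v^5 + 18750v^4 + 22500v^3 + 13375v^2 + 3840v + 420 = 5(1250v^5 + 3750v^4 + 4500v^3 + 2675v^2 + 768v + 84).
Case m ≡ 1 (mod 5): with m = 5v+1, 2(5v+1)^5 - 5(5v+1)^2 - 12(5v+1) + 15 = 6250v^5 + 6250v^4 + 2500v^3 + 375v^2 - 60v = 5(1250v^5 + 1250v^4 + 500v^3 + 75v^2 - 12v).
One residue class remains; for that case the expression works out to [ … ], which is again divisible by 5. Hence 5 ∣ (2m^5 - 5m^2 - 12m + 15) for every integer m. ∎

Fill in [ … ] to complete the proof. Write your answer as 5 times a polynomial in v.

Only m ≡ 2 (mod 5) is unaccounted for. Put m = 5v+2:
2(5v+2)^5 - 5(5v+2)^2 - 12(5v+2) + 15 expands to 6250v^5 + 12500v^4 + 10000v^3 + 3875v^2 + 640v + 35,
and factoring out 5 leaves 5(1250v^5 + 2500v^4 + 2000v^3 + 775v^2 + 128v + 7).

5(1250v^5 + 2500v^4 + 2000v^3 + 775v^2 + 128v + 7)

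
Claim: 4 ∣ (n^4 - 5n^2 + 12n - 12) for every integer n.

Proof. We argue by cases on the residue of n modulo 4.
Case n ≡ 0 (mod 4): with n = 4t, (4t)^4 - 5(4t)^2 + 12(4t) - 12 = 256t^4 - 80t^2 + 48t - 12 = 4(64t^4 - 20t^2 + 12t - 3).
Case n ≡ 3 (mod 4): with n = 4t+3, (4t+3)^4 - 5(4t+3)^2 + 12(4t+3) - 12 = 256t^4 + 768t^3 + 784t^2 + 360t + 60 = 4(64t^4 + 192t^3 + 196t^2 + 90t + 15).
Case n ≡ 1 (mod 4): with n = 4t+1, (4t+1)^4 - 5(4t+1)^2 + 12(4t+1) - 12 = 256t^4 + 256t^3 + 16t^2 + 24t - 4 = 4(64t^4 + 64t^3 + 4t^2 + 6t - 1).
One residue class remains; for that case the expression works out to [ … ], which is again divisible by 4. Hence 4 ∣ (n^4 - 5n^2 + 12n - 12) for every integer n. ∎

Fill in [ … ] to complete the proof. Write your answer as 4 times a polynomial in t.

4(64t^4 + 128t^3 + 76t^2 + 24t + 2)

The residues treated are {0, 3, 1}, so the missing case is n ≡ 2 (mod 4); write n = 4t+2.
Then (4t+2)^4 - 5(4t+2)^2 + 12(4t+2) - 12 = 256t^4 + 512t^3 + 304t^2 + 96t + 8 = 4(64t^4 + 128t^3 + 76t^2 + 24t + 2).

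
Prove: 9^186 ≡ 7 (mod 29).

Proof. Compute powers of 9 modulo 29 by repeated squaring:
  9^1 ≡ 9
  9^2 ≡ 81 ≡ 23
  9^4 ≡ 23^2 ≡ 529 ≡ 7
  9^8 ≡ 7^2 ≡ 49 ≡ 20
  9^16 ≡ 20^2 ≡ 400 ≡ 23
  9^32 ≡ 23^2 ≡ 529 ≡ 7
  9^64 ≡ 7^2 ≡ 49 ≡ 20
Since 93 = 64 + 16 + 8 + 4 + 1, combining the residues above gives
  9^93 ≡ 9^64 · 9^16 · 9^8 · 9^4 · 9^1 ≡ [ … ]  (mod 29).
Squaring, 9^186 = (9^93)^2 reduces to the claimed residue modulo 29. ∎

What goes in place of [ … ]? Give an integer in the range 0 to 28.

Multiply the listed residues: 20 · 23 · 20 · 7 · 9 = 460 → 9200 → 64400 → 579600.
Reducing modulo 29: 579600 = 19986·29 + 6, so 9^93 ≡ 6.

6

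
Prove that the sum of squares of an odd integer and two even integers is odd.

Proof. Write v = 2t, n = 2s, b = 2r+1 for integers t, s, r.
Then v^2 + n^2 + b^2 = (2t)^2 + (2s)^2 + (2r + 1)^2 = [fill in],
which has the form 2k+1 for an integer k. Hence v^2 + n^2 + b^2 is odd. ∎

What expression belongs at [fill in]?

Expanding: (2t)^2 + (2s)^2 + (2r + 1)^2 = 4r^2 + 4r + 4s^2 + 4t^2 + 1.
Every term except the constant is even, so this is 2(2r^2 + 2r + 2s^2 + 2t^2) + 1,
and 2r^2 + 2r + 2s^2 + 2t^2 ∈ ℤ gives the required form.

2(2r^2 + 2r + 2s^2 + 2t^2) + 1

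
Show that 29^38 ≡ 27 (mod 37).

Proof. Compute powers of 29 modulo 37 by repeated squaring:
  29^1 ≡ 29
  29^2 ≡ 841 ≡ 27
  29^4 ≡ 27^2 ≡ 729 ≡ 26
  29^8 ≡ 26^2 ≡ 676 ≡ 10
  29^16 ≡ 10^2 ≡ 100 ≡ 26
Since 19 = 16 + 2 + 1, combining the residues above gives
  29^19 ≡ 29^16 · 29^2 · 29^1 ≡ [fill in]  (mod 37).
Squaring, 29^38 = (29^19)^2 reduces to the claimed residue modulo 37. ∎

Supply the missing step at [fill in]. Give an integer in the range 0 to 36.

8

Multiply the listed residues: 26 · 27 · 29 = 702 → 20358.
Reducing modulo 37: 20358 = 550·37 + 8, so 29^19 ≡ 8.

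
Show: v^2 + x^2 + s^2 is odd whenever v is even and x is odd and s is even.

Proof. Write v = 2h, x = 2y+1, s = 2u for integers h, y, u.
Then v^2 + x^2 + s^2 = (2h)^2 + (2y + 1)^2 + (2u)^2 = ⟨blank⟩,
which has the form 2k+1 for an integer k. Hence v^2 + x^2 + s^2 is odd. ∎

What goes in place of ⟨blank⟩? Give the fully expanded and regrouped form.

2(2h^2 + 2u^2 + 2y^2 + 2y) + 1

Expanding: (2h)^2 + (2y + 1)^2 + (2u)^2 = 4h^2 + 4u^2 + 4y^2 + 4y + 1.
Every term except the constant is even, so this is 2(2h^2 + 2u^2 + 2y^2 + 2y) + 1,
and 2h^2 + 2u^2 + 2y^2 + 2y ∈ ℤ gives the required form.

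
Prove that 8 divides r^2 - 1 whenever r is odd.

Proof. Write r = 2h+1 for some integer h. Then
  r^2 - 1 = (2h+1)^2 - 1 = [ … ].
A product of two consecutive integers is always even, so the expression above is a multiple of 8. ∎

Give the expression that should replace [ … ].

4h(h + 1)

(2h+1)^2 - 1 = 4h^2 + 4h + 1 - 1 = 4h^2 + 4h = 4h(h+1).
Since h and h+1 are consecutive, h(h+1) is even, and 4·(even) is a multiple of 8.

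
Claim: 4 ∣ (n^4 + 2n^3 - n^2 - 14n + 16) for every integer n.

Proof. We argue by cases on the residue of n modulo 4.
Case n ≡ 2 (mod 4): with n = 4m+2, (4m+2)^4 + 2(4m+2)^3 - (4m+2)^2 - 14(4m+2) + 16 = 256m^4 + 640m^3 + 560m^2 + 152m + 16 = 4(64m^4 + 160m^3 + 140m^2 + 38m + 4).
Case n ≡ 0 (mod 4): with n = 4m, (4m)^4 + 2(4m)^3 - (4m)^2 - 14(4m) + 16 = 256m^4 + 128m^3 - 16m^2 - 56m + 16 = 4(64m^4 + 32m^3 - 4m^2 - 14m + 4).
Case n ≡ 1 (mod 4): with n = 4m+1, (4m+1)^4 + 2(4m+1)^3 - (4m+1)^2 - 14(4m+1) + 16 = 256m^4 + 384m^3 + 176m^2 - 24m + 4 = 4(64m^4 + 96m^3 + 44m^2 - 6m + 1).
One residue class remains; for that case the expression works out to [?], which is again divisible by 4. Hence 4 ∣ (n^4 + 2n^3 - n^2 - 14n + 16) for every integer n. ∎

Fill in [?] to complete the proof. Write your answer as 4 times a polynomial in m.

Only n ≡ 3 (mod 4) is unaccounted for. Put n = 4m+3:
(4m+3)^4 + 2(4m+3)^3 - (4m+3)^2 - 14(4m+3) + 16 expands to 256m^4 + 896m^3 + 1136m^2 + 568m + 100,
and factoring out 4 leaves 4(64m^4 + 224m^3 + 284m^2 + 142m + 25).

4(64m^4 + 224m^3 + 284m^2 + 142m + 25)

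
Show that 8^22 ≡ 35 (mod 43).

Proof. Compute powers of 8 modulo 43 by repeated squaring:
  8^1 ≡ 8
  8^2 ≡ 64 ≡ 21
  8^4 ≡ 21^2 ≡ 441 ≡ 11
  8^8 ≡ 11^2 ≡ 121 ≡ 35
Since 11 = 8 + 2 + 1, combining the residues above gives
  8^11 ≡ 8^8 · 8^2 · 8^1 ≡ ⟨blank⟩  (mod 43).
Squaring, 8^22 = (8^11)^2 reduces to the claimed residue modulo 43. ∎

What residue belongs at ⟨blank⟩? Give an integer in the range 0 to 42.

Multiply the listed residues: 35 · 21 · 8 = 735 → 5880.
Reducing modulo 43: 5880 = 136·43 + 32, so 8^11 ≡ 32.

32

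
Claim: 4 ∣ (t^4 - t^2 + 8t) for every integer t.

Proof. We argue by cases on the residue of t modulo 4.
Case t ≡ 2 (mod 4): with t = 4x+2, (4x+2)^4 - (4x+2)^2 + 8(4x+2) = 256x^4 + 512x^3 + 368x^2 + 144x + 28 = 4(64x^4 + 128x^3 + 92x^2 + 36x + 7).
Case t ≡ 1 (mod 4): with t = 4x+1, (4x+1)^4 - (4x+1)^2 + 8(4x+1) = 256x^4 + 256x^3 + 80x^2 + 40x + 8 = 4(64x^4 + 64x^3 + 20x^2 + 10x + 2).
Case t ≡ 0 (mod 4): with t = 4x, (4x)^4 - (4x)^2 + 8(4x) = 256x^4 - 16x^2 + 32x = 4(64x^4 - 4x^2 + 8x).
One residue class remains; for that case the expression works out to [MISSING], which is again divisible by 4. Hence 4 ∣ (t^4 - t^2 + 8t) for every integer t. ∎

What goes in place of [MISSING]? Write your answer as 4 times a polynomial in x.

Only t ≡ 3 (mod 4) is unaccounted for. Put t = 4x+3:
(4x+3)^4 - (4x+3)^2 + 8(4x+3) expands to 256x^4 + 768x^3 + 848x^2 + 440x + 96,
and factoring out 4 leaves 4(64x^4 + 192x^3 + 212x^2 + 110x + 24).

4(64x^4 + 192x^3 + 212x^2 + 110x + 24)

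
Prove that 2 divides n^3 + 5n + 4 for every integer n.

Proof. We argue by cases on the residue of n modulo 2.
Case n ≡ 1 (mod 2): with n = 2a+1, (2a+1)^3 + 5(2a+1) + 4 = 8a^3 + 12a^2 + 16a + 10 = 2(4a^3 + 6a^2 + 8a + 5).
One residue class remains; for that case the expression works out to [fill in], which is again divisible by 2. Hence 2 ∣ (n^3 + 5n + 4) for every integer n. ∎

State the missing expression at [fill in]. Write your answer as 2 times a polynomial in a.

2(4a^3 + 5a + 2)

Only n ≡ 0 (mod 2) is unaccounted for. Put n = 2a:
(2a)^3 + 5(2a) + 4 expands to 8a^3 + 10a + 4,
and factoring out 2 leaves 2(4a^3 + 5a + 2).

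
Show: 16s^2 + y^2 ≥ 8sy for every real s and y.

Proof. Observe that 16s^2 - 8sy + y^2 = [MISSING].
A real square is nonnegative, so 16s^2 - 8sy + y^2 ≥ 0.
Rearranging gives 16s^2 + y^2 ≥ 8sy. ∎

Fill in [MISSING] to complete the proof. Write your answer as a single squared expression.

(4s - y)^2

The leading and trailing coefficients are 4^2 and 1^2, and 8 = 2·4·1, so the trinomial is (4s - y)^2.
Hence 16s^2 - 8sy + y^2 ≥ 0.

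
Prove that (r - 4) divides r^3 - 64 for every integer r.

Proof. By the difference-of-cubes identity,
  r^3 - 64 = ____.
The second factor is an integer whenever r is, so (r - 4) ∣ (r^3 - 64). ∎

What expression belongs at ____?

a^3 - b^3 = (a - b)(a^2 + ab + b^2). With a = r, b = 4:
r^3 - 64 = (r - 4)(r^2 + 4r + 16).

(r - 4)(r^2 + 4r + 16)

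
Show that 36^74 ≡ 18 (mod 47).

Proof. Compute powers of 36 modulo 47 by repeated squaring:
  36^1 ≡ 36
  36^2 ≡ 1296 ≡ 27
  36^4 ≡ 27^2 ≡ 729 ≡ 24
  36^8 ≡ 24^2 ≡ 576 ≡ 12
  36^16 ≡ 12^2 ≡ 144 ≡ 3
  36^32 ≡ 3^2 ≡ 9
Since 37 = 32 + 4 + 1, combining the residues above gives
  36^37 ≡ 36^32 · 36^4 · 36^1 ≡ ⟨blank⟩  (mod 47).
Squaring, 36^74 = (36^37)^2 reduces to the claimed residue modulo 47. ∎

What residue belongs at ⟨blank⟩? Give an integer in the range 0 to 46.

21

36^32 · 36^4 · 36^1 ≡ 9 · 24 · 36 = 7776.
7776 mod 47 = 21, so 36^37 ≡ 21 (mod 47).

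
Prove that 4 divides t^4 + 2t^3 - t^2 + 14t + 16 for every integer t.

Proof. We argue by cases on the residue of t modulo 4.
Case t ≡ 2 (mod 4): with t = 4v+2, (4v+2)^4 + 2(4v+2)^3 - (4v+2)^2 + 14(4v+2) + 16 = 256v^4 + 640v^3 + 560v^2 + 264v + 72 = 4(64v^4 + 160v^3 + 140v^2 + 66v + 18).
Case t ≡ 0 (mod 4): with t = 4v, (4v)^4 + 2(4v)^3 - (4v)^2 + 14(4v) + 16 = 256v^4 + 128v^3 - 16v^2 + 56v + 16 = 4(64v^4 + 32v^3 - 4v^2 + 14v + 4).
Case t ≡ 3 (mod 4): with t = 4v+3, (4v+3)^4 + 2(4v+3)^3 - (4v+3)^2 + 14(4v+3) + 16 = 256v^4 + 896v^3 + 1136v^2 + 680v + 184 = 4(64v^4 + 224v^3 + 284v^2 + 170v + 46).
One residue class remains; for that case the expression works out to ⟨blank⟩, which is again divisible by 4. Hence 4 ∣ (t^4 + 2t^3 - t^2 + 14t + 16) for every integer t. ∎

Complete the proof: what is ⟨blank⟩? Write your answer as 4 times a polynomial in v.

The residues treated are {2, 0, 3}, so the missing case is t ≡ 1 (mod 4); write t = 4v+1.
Then (4v+1)^4 + 2(4v+1)^3 - (4v+1)^2 + 14(4v+1) + 16 = 256v^4 + 384v^3 + 176v^2 + 88v + 32 = 4(64v^4 + 96v^3 + 44v^2 + 22v + 8).

4(64v^4 + 96v^3 + 44v^2 + 22v + 8)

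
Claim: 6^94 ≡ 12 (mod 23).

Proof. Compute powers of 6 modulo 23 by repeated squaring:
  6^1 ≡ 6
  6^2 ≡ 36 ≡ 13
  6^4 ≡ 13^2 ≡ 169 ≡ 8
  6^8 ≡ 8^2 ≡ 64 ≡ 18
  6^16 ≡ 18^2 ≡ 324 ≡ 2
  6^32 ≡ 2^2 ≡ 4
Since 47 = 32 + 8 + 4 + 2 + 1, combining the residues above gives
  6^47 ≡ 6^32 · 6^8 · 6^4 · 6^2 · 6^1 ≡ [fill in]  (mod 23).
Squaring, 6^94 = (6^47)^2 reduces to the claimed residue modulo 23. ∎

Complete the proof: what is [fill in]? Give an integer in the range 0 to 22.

6^32 · 6^8 · 6^4 · 6^2 · 6^1 ≡ 4 · 18 · 8 · 13 · 6 = 44928.
44928 mod 23 = 9, so 6^47 ≡ 9 (mod 23).

9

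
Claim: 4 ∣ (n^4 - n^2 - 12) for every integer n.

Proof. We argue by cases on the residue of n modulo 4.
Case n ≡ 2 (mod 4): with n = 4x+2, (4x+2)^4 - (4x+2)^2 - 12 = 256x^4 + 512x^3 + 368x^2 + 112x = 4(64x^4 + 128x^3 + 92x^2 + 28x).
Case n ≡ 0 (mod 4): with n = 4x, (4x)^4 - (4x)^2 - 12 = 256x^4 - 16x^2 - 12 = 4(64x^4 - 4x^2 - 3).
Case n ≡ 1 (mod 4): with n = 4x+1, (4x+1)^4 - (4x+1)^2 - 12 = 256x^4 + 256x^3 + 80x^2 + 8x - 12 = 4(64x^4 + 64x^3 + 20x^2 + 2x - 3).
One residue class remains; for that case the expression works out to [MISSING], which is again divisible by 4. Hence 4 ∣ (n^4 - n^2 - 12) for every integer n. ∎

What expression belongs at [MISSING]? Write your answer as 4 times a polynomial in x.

4(64x^4 + 192x^3 + 212x^2 + 102x + 15)

Only n ≡ 3 (mod 4) is unaccounted for. Put n = 4x+3:
(4x+3)^4 - (4x+3)^2 - 12 expands to 256x^4 + 768x^3 + 848x^2 + 408x + 60,
and factoring out 4 leaves 4(64x^4 + 192x^3 + 212x^2 + 102x + 15).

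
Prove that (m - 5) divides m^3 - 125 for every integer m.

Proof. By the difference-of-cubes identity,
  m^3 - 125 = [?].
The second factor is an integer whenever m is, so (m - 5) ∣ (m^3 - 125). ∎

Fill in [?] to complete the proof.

a^3 - b^3 = (a - b)(a^2 + ab + b^2). With a = m, b = 5:
m^3 - 125 = (m - 5)(m^2 + 5m + 25).

(m - 5)(m^2 + 5m + 25)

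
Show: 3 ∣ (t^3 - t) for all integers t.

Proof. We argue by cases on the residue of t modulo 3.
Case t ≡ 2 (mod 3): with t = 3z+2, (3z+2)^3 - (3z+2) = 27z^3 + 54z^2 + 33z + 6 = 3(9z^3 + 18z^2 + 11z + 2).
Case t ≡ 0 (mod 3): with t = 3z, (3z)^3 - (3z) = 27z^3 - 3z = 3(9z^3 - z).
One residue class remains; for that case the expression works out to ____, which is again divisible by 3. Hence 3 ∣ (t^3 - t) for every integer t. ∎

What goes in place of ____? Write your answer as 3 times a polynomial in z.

The residues treated are {2, 0}, so the missing case is t ≡ 1 (mod 3); write t = 3z+1.
Then (3z+1)^3 - (3z+1) = 27z^3 + 27z^2 + 6z = 3(9z^3 + 9z^2 + 2z).

3(9z^3 + 9z^2 + 2z)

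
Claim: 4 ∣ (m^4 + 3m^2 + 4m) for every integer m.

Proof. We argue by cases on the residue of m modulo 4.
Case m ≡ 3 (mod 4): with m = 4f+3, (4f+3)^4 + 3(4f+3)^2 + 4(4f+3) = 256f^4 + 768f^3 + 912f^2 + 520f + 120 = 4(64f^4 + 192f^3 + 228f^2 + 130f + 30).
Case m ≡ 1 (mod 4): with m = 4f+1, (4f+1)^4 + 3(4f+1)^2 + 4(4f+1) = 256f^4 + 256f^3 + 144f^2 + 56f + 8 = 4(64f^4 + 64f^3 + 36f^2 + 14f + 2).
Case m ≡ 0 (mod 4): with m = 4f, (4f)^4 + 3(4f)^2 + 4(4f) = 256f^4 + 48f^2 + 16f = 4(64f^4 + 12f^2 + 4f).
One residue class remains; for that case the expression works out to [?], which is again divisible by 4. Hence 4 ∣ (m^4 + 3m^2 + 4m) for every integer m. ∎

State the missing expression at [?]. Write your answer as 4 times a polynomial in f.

The residues treated are {3, 1, 0}, so the missing case is m ≡ 2 (mod 4); write m = 4f+2.
Then (4f+2)^4 + 3(4f+2)^2 + 4(4f+2) = 256f^4 + 512f^3 + 432f^2 + 192f + 36 = 4(64f^4 + 128f^3 + 108f^2 + 48f + 9).

4(64f^4 + 128f^3 + 108f^2 + 48f + 9)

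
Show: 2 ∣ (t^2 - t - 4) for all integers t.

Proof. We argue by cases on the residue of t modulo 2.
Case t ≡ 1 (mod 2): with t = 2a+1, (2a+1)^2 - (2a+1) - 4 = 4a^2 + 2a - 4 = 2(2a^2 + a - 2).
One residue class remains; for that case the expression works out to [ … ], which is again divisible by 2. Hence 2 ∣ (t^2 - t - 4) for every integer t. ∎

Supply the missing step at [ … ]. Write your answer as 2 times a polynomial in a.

Only t ≡ 0 (mod 2) is unaccounted for. Put t = 2a:
(2a)^2 - (2a) - 4 expands to 4a^2 - 2a - 4,
and factoring out 2 leaves 2(2a^2 - a - 2).

2(2a^2 - a - 2)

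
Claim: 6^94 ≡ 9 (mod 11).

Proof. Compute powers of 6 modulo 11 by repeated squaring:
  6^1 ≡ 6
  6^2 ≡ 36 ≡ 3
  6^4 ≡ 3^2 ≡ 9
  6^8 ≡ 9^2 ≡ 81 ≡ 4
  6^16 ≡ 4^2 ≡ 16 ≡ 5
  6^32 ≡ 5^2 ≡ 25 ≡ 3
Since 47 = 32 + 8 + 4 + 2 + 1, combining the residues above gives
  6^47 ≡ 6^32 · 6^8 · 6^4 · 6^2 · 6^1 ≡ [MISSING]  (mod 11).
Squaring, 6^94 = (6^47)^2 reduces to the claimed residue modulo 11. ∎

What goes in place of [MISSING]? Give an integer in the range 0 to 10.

8

Multiply the listed residues: 3 · 4 · 9 · 3 · 6 = 12 → 108 → 324 → 1944.
Reducing modulo 11: 1944 = 176·11 + 8, so 6^47 ≡ 8.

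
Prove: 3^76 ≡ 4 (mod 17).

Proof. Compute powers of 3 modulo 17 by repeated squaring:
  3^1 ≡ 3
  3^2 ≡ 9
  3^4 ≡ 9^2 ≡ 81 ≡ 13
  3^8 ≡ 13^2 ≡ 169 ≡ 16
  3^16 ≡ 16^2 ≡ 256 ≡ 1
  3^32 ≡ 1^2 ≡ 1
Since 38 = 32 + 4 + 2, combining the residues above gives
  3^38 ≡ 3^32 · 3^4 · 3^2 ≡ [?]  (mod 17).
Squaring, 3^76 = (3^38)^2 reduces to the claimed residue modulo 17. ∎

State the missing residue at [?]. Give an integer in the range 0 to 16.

15

3^32 · 3^4 · 3^2 ≡ 1 · 13 · 9 = 117.
117 mod 17 = 15, so 3^38 ≡ 15 (mod 17).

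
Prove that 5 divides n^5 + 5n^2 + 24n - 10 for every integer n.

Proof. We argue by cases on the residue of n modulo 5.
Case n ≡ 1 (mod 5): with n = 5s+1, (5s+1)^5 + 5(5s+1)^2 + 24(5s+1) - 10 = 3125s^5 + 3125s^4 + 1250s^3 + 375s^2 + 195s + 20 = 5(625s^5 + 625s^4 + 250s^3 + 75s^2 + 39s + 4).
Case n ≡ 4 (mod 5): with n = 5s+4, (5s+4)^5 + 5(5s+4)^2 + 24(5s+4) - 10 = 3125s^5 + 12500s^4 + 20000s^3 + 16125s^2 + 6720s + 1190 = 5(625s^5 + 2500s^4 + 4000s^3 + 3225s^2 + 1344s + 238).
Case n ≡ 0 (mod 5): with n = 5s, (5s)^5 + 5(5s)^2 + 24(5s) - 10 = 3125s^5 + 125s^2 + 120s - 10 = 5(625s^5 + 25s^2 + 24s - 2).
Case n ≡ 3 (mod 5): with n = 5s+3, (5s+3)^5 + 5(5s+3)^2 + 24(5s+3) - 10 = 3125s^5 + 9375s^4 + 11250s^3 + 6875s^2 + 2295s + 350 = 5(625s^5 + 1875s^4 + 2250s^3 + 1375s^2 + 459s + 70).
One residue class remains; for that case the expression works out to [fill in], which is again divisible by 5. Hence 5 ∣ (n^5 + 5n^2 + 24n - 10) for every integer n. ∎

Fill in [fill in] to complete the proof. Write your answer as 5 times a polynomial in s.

5(625s^5 + 1250s^4 + 1000s^3 + 425s^2 + 124s + 18)

The residues treated are {1, 4, 0, 3}, so the missing case is n ≡ 2 (mod 5); write n = 5s+2.
Then (5s+2)^5 + 5(5s+2)^2 + 24(5s+2) - 10 = 3125s^5 + 6250s^4 + 5000s^3 + 2125s^2 + 620s + 90 = 5(625s^5 + 1250s^4 + 1000s^3 + 425s^2 + 124s + 18).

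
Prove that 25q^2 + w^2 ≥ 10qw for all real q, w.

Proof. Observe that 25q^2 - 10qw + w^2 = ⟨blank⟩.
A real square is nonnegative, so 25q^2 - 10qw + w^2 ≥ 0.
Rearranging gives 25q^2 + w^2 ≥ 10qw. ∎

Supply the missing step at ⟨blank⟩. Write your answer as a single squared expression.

(5q - w)^2

The leading and trailing coefficients are 5^2 and 1^2, and 10 = 2·5·1, so the trinomial is (5q - w)^2.
Hence 25q^2 - 10qw + w^2 ≥ 0.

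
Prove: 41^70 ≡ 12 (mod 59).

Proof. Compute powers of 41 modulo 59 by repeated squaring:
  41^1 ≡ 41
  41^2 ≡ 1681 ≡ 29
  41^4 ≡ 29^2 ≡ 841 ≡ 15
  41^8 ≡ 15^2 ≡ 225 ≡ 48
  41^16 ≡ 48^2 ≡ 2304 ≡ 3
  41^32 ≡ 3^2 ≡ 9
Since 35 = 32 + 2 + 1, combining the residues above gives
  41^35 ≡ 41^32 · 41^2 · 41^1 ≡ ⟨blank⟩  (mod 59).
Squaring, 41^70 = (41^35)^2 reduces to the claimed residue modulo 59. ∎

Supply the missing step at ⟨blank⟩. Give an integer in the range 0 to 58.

22

Multiply the listed residues: 9 · 29 · 41 = 261 → 10701.
Reducing modulo 59: 10701 = 181·59 + 22, so 41^35 ≡ 22.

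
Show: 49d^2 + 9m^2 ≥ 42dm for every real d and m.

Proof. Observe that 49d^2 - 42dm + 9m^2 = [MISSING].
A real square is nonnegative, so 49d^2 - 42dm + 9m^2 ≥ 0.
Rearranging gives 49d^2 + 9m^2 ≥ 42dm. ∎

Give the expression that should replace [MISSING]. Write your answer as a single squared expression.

49d^2 - 42dm + 9m^2 is a perfect-square trinomial: the outer terms are (7d)^2 and (3m)^2, and the cross term is -2·7d·3m.
So 49d^2 - 42dm + 9m^2 = (7d - 3m)^2 ≥ 0.

(7d - 3m)^2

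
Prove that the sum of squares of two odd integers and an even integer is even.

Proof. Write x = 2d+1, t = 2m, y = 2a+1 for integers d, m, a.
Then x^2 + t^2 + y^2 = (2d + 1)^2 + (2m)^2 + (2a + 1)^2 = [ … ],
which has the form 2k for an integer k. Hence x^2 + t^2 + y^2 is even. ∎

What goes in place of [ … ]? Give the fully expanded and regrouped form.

Expanding: (2d + 1)^2 + (2m)^2 + (2a + 1)^2 = 4a^2 + 4a + 4d^2 + 4d + 4m^2 + 2.
Every term is even; pulling out the factor of 2 gives 2(2a^2 + 2a + 2d^2 + 2d + 2m^2 + 1).

2(2a^2 + 2a + 2d^2 + 2d + 2m^2 + 1)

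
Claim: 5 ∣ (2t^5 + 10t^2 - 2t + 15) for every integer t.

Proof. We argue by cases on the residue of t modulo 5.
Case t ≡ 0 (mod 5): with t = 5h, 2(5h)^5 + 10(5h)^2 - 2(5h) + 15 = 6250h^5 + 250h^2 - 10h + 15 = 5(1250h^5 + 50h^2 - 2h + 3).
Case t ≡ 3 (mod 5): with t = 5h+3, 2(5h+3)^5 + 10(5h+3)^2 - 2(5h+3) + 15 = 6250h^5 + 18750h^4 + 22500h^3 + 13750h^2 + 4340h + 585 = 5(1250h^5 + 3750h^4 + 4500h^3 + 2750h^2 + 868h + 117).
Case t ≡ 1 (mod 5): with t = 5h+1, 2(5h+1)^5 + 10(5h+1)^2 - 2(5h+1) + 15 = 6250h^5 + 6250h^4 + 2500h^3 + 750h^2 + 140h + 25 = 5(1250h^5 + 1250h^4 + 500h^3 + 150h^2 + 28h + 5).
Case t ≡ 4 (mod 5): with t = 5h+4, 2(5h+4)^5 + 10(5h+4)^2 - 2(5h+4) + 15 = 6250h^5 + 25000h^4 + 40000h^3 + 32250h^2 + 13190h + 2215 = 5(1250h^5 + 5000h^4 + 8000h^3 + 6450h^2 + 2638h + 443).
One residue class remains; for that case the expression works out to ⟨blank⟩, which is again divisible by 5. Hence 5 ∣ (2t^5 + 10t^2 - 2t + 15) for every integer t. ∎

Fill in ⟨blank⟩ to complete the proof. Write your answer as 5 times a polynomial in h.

The residues treated are {0, 3, 1, 4}, so the missing case is t ≡ 2 (mod 5); write t = 5h+2.
Then 2(5h+2)^5 + 10(5h+2)^2 - 2(5h+2) + 15 = 6250h^5 + 12500h^4 + 10000h^3 + 4250h^2 + 990h + 115 = 5(1250h^5 + 2500h^4 + 2000h^3 + 850h^2 + 198h + 23).

5(1250h^5 + 2500h^4 + 2000h^3 + 850h^2 + 198h + 23)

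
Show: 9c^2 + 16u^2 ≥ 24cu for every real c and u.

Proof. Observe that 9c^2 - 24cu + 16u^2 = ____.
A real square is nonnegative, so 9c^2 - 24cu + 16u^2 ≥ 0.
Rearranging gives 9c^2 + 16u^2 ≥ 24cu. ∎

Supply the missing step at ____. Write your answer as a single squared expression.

The leading and trailing coefficients are 3^2 and 4^2, and 24 = 2·3·4, so the trinomial is (3c - 4u)^2.
Hence 9c^2 - 24cu + 16u^2 ≥ 0.

(3c - 4u)^2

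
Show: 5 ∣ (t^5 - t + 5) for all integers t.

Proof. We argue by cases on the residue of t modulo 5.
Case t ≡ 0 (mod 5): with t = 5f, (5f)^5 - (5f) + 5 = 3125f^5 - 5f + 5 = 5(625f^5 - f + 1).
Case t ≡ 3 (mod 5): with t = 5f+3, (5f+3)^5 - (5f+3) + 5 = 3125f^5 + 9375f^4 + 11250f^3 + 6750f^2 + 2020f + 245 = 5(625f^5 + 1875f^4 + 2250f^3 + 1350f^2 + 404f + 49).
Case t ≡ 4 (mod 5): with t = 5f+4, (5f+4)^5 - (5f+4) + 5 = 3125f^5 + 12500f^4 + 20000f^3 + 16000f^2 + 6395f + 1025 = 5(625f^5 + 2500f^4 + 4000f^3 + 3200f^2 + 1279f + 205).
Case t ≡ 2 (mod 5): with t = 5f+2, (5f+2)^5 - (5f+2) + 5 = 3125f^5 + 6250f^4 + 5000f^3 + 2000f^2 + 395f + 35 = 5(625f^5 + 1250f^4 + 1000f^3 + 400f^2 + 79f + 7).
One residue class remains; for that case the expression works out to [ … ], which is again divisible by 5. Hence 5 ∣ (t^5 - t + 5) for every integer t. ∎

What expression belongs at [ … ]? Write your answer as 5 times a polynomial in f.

5(625f^5 + 625f^4 + 250f^3 + 50f^2 + 4f + 1)

The residues treated are {0, 3, 4, 2}, so the missing case is t ≡ 1 (mod 5); write t = 5f+1.
Then (5f+1)^5 - (5f+1) + 5 = 3125f^5 + 3125f^4 + 1250f^3 + 250f^2 + 20f + 5 = 5(625f^5 + 625f^4 + 250f^3 + 50f^2 + 4f + 1).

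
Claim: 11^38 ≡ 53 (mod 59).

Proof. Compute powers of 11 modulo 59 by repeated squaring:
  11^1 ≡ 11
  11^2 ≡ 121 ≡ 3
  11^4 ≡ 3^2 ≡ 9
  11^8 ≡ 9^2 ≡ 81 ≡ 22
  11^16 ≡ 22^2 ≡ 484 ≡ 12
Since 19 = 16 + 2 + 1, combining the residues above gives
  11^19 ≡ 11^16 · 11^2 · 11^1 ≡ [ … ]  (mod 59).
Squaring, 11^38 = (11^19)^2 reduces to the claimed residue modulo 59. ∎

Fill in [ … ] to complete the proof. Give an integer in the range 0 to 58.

Multiply the listed residues: 12 · 3 · 11 = 36 → 396.
Reducing modulo 59: 396 = 6·59 + 42, so 11^19 ≡ 42.

42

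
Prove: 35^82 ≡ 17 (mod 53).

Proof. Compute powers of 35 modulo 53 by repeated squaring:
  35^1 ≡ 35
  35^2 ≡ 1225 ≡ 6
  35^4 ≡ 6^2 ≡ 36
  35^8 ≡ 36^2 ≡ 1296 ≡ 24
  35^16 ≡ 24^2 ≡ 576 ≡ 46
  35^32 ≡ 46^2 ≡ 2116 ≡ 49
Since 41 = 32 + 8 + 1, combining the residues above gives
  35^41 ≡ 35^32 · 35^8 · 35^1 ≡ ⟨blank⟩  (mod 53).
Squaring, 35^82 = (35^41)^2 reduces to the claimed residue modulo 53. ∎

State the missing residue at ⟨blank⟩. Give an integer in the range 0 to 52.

Multiply the listed residues: 49 · 24 · 35 = 1176 → 41160.
Reducing modulo 53: 41160 = 776·53 + 32, so 35^41 ≡ 32.

32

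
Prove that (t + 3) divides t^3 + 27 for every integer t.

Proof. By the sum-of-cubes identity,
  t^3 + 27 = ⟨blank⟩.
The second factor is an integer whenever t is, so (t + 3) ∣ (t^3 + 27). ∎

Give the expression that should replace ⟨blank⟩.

a^3 + b^3 = (a + b)(a^2 - ab + b^2). With a = t, b = 3:
t^3 + 27 = (t + 3)(t^2 - 3t + 9).

(t + 3)(t^2 - 3t + 9)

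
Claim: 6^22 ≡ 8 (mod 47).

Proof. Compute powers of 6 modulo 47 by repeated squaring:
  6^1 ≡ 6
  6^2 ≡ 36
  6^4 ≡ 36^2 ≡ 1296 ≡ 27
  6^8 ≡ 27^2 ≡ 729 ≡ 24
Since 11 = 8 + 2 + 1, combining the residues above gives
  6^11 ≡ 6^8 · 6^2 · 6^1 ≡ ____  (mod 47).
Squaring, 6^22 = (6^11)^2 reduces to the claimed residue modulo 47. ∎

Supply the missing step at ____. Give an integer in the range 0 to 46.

6^8 · 6^2 · 6^1 ≡ 24 · 36 · 6 = 5184.
5184 mod 47 = 14, so 6^11 ≡ 14 (mod 47).

14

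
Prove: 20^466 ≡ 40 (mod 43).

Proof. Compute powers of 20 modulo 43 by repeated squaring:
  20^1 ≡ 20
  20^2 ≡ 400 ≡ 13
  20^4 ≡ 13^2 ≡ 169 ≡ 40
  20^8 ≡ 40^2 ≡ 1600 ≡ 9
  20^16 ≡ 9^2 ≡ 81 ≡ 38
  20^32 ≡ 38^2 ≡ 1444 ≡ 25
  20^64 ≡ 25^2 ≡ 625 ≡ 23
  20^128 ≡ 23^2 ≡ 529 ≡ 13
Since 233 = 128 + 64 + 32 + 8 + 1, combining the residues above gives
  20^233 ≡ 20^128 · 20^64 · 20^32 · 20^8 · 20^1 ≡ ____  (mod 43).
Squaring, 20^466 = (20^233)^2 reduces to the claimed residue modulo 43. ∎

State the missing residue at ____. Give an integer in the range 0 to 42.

30

Multiply the listed residues: 13 · 23 · 25 · 9 · 20 = 299 → 7475 → 67275 → 1345500.
Reducing modulo 43: 1345500 = 31290·43 + 30, so 20^233 ≡ 30.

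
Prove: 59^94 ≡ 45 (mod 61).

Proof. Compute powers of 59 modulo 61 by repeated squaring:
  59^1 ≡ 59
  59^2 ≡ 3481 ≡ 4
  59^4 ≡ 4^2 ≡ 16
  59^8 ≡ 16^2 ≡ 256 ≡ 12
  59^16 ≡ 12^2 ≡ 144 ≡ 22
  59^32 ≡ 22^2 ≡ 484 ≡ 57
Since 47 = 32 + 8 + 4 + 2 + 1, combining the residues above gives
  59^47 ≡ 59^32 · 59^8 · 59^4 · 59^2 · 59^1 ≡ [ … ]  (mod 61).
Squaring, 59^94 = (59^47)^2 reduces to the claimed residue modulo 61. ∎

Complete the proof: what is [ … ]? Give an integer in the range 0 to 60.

59^32 · 59^8 · 59^4 · 59^2 · 59^1 ≡ 57 · 12 · 16 · 4 · 59 = 2582784.
2582784 mod 61 = 44, so 59^47 ≡ 44 (mod 61).

44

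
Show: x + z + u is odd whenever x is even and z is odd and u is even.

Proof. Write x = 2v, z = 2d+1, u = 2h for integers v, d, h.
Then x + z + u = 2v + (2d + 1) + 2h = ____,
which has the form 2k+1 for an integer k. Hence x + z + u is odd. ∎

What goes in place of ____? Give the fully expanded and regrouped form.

Expanding: 2v + (2d + 1) + 2h = 2d + 2h + 2v + 1.
Every term except the constant is even, so this is 2(d + h + v) + 1,
and d + h + v ∈ ℤ gives the required form.

2(d + h + v) + 1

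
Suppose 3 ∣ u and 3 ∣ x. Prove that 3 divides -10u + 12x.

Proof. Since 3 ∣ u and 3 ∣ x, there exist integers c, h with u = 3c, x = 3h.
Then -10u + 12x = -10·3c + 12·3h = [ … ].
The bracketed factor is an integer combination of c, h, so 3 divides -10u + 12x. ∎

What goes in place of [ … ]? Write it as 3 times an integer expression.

3(-10c + 12h)

Each term has a factor of 3: -10·3c + 12·3h = 3·(-10c + 12h).
Since -10c + 12h is an integer, 3 ∣ (-10u + 12x).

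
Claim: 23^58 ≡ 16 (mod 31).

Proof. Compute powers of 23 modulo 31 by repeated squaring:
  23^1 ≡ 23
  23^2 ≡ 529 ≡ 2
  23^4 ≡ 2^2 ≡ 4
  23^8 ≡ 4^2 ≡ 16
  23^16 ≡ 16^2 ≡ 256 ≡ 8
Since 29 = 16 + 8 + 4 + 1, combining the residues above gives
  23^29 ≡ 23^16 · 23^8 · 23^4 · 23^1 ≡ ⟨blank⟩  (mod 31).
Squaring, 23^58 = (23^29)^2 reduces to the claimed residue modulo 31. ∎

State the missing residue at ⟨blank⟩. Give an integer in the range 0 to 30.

23^16 · 23^8 · 23^4 · 23^1 ≡ 8 · 16 · 4 · 23 = 11776.
11776 mod 31 = 27, so 23^29 ≡ 27 (mod 31).

27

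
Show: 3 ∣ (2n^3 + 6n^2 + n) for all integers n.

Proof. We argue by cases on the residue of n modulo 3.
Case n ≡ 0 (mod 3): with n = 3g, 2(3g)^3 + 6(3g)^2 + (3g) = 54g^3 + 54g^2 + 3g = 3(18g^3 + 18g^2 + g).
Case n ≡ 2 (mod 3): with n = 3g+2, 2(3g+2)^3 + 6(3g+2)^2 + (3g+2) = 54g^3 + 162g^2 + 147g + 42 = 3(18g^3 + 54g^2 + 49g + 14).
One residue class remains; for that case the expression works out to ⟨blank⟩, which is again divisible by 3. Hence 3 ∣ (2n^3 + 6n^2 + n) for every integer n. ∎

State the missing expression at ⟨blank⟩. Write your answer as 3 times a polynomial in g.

3(18g^3 + 36g^2 + 19g + 3)

Only n ≡ 1 (mod 3) is unaccounted for. Put n = 3g+1:
2(3g+1)^3 + 6(3g+1)^2 + (3g+1) expands to 54g^3 + 108g^2 + 57g + 9,
and factoring out 3 leaves 3(18g^3 + 36g^2 + 19g + 3).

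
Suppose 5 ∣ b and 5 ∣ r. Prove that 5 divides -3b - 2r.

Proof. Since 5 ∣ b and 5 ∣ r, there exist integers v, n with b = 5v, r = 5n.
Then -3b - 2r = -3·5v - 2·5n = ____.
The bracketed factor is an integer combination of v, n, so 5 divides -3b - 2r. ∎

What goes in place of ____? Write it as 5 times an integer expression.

Pull the common 5 out of every term: -3·5v - 2·5n = 5(-2n - 3v).
-2n - 3v is an integer, which exhibits the divisibility.

5(-2n - 3v)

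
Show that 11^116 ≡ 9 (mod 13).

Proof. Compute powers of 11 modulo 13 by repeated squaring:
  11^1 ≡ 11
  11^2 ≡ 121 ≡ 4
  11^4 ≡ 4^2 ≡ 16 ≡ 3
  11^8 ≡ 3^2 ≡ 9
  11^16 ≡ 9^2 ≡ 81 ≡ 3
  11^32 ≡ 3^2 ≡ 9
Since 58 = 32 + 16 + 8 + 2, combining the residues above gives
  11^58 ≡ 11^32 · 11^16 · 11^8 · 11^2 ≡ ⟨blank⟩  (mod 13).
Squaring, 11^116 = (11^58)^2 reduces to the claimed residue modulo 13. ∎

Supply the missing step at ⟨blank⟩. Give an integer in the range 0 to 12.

10

Multiply the listed residues: 9 · 3 · 9 · 4 = 27 → 243 → 972.
Reducing modulo 13: 972 = 74·13 + 10, so 11^58 ≡ 10.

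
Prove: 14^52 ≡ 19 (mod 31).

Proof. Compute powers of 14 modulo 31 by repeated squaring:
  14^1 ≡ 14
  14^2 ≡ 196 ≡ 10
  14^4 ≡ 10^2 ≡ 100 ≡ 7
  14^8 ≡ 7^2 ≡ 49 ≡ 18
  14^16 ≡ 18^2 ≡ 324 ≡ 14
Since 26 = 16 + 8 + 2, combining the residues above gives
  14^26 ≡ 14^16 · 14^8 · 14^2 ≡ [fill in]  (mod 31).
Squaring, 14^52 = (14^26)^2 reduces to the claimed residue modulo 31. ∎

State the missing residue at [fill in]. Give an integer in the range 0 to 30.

9

Multiply the listed residues: 14 · 18 · 10 = 252 → 2520.
Reducing modulo 31: 2520 = 81·31 + 9, so 14^26 ≡ 9.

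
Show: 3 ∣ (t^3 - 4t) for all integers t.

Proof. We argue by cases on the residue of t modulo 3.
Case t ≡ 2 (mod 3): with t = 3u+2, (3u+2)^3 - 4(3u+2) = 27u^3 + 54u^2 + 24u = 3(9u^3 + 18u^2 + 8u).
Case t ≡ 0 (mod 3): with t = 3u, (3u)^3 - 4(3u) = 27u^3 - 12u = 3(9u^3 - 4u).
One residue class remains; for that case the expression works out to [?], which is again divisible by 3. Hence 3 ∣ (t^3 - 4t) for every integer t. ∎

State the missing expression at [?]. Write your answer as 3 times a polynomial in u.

The residues treated are {2, 0}, so the missing case is t ≡ 1 (mod 3); write t = 3u+1.
Then (3u+1)^3 - 4(3u+1) = 27u^3 + 27u^2 - 3u - 3 = 3(9u^3 + 9u^2 - u - 1).

3(9u^3 + 9u^2 - u - 1)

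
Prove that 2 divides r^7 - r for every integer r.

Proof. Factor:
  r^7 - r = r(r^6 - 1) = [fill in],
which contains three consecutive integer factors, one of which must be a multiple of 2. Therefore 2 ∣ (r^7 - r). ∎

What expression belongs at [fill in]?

r^6 - 1 = (r^2 - 1)(r^4 + r^2 + 1), and r^2 - 1 = (r-1)(r+1).
So r(r^6 - 1) = (r - 1)r(r + 1)(r^4 + r^2 + 1).

(r - 1)r(r + 1)(r^4 + r^2 + 1)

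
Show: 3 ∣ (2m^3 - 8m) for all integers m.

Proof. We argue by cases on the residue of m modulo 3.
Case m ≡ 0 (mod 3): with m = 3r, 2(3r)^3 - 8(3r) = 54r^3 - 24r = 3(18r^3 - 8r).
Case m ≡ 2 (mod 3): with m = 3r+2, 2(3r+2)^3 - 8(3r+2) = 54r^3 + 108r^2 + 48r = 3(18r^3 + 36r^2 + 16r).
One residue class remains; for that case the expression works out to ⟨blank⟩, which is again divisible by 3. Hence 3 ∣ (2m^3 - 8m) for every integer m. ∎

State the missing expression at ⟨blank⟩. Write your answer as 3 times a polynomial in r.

3(18r^3 + 18r^2 - 2r - 2)

Only m ≡ 1 (mod 3) is unaccounted for. Put m = 3r+1:
2(3r+1)^3 - 8(3r+1) expands to 54r^3 + 54r^2 - 6r - 6,
and factoring out 3 leaves 3(18r^3 + 18r^2 - 2r - 2).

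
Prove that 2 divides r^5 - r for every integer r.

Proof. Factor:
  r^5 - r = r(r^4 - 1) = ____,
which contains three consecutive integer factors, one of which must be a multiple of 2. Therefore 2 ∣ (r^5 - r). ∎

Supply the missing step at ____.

r^4 - 1 = (r^2 - 1)(r^2 + 1), and r^2 - 1 = (r-1)(r+1).
So r(r^4 - 1) = (r - 1)r(r + 1)(r^2 + 1).

(r - 1)r(r + 1)(r^2 + 1)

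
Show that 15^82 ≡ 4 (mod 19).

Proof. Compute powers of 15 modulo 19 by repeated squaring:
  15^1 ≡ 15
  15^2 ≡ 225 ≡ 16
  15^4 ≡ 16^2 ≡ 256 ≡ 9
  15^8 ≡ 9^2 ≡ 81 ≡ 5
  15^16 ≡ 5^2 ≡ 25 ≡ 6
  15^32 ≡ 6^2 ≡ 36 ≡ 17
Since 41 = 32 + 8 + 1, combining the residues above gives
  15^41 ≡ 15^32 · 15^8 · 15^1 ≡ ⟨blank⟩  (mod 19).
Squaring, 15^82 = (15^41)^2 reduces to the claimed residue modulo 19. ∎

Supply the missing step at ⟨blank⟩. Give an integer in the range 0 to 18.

2

15^32 · 15^8 · 15^1 ≡ 17 · 5 · 15 = 1275.
1275 mod 19 = 2, so 15^41 ≡ 2 (mod 19).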